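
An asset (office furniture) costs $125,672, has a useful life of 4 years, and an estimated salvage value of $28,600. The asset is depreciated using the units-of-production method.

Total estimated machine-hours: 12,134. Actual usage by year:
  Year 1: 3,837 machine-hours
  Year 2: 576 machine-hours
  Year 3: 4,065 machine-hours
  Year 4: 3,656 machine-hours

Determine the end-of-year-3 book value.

$57,848

Depreciable base = $125,672 − $28,600 = $97,072.
Rate = $97,072 / 12,134 machine-hours = $8 per machine-hour.
Year 1: 3,837 × $8 = $30,696. Book value $94,976.
Year 2: 576 × $8 = $4,608. Book value $90,368.
Year 3: 4,065 × $8 = $32,520. Book value $57,848.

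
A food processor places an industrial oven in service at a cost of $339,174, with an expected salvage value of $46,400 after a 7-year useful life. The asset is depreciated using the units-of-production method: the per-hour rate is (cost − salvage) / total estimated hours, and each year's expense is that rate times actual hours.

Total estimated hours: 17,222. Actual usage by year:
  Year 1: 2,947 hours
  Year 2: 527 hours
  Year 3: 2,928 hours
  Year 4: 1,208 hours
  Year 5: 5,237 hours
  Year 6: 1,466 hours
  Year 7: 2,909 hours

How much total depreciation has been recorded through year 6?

$243,321

Depreciable base = $339,174 − $46,400 = $292,774.
Rate = $292,774 / 17,222 hours = $17 per hour.
Year 1: 2,947 × $17 = $50,099. Book value $289,075.
Year 2: 527 × $17 = $8,959. Book value $280,116.
Year 3: 2,928 × $17 = $49,776. Book value $230,340.
Year 4: 1,208 × $17 = $20,536. Book value $209,804.
Year 5: 5,237 × $17 = $89,029. Book value $120,775.
Year 6: 1,466 × $17 = $24,922. Book value $95,853.
Accumulated through year 6 = $339,174 − $95,853 = $243,321.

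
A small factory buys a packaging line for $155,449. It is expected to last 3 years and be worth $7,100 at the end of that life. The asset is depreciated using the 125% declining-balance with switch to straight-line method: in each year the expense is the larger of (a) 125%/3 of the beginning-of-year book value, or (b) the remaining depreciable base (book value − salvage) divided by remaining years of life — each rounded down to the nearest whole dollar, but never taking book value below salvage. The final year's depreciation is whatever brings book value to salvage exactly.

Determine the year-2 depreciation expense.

Depreciable base = $155,449 − $7,100 = $148,349.
Year 1: DB = ⌊$155,449 × 125%/3⌋ = $64,770; SL = ⌊$148,349/3⌋ = $49,449 → take DB $64,770. Book value $90,679.
Year 2: DB = ⌊$90,679 × 125%/3⌋ = $37,782; SL = ⌊$83,579/2⌋ = $41,789 → take SL $41,789. Book value $48,890.

$41,789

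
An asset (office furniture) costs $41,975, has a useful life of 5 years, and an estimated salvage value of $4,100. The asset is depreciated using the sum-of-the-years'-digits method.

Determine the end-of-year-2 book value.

Depreciable base = $41,975 − $4,100 = $37,875.
Sum of the years' digits = 5+4+3+2+1 = 15.
Year 1: $37,875 × 5/15 = $12,625. Book value $29,350.
Year 2: $37,875 × 4/15 = $10,100. Book value $19,250.

$19,250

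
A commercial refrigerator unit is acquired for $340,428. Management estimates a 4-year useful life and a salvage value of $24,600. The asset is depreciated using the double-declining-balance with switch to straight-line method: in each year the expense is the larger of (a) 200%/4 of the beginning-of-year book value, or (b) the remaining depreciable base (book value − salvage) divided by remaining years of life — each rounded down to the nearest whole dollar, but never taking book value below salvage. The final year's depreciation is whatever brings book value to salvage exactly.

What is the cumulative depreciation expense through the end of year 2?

$255,321

Depreciable base = $340,428 − $24,600 = $315,828.
Year 1: DB = ⌊$340,428 × 200%/4⌋ = $170,214; SL = ⌊$315,828/4⌋ = $78,957 → take DB $170,214. Book value $170,214.
Year 2: DB = ⌊$170,214 × 200%/4⌋ = $85,107; SL = ⌊$145,614/3⌋ = $48,538 → take DB $85,107. Book value $85,107.
Accumulated through year 2 = $340,428 − $85,107 = $255,321.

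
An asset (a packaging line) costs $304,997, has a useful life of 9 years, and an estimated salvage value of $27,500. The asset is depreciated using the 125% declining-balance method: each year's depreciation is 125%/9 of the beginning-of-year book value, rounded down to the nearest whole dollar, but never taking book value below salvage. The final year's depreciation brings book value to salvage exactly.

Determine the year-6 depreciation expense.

$20,056

Depreciable base = $304,997 − $27,500 = $277,497.
Year 1: ⌊$304,997 × 125%/9⌋ = $42,360. Book value $262,637.
Year 2: ⌊$262,637 × 125%/9⌋ = $36,477. Book value $226,160.
Year 3: ⌊$226,160 × 125%/9⌋ = $31,411. Book value $194,749.
Year 4: ⌊$194,749 × 125%/9⌋ = $27,048. Book value $167,701.
Year 5: ⌊$167,701 × 125%/9⌋ = $23,291. Book value $144,410.
Year 6: ⌊$144,410 × 125%/9⌋ = $20,056. Book value $124,354.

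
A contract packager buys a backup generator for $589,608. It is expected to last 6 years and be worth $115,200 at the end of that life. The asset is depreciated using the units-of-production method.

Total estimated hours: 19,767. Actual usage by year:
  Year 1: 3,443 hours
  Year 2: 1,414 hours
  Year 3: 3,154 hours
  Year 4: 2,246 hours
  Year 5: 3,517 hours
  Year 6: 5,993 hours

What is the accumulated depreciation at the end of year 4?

Depreciable base = $589,608 − $115,200 = $474,408.
Rate = $474,408 / 19,767 hours = $24 per hour.
Year 1: 3,443 × $24 = $82,632. Book value $506,976.
Year 2: 1,414 × $24 = $33,936. Book value $473,040.
Year 3: 3,154 × $24 = $75,696. Book value $397,344.
Year 4: 2,246 × $24 = $53,904. Book value $343,440.
Accumulated through year 4 = $589,608 − $343,440 = $246,168.

$246,168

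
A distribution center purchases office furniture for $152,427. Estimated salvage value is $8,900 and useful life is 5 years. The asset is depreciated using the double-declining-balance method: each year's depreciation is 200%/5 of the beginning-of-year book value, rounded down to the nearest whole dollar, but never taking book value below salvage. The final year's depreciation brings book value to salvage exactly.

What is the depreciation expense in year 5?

$10,855

Depreciable base = $152,427 − $8,900 = $143,527.
Year 1: ⌊$152,427 × 200%/5⌋ = $60,970. Book value $91,457.
Year 2: ⌊$91,457 × 200%/5⌋ = $36,582. Book value $54,875.
Year 3: ⌊$54,875 × 200%/5⌋ = $21,950. Book value $32,925.
Year 4: ⌊$32,925 × 200%/5⌋ = $13,170. Book value $19,755.
Year 5 (final): $19,755 − $8,900 = $10,855. Book value $8,900.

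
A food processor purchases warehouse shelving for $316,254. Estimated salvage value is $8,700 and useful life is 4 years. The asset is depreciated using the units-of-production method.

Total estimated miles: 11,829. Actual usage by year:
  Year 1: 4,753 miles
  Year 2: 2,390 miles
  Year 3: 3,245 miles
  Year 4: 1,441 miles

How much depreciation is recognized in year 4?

Depreciable base = $316,254 − $8,700 = $307,554.
Rate = $307,554 / 11,829 miles = $26 per mile.
Year 1: 4,753 × $26 = $123,578. Book value $192,676.
Year 2: 2,390 × $26 = $62,140. Book value $130,536.
Year 3: 3,245 × $26 = $84,370. Book value $46,166.
Year 4: 1,441 × $26 = $37,466. Book value $8,700.

$37,466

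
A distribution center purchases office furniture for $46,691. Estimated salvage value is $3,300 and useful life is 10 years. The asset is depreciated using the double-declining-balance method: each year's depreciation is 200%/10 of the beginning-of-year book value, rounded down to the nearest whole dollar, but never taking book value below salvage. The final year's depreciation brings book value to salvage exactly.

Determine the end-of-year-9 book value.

Depreciable base = $46,691 − $3,300 = $43,391.
Year 1: ⌊$46,691 × 200%/10⌋ = $9,338. Book value $37,353.
Year 2: ⌊$37,353 × 200%/10⌋ = $7,470. Book value $29,883.
Year 3: ⌊$29,883 × 200%/10⌋ = $5,976. Book value $23,907.
Year 4: ⌊$23,907 × 200%/10⌋ = $4,781. Book value $19,126.
Year 5: ⌊$19,126 × 200%/10⌋ = $3,825. Book value $15,301.
Year 6: ⌊$15,301 × 200%/10⌋ = $3,060. Book value $12,241.
Year 7: ⌊$12,241 × 200%/10⌋ = $2,448. Book value $9,793.
Year 8: ⌊$9,793 × 200%/10⌋ = $1,958. Book value $7,835.
Year 9: ⌊$7,835 × 200%/10⌋ = $1,567. Book value $6,268.

$6,268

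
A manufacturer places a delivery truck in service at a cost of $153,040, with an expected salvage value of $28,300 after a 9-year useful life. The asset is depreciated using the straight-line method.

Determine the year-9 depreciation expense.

Depreciable base = $153,040 − $28,300 = $124,740.
Annual expense = $124,740 / 9 = $13,860.

$13,860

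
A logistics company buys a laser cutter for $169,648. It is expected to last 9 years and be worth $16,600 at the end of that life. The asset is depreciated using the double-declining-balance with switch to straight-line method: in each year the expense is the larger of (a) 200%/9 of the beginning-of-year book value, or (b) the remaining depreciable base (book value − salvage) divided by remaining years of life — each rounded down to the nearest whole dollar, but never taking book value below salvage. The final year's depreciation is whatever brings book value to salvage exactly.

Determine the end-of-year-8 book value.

$22,720

Depreciable base = $169,648 − $16,600 = $153,048.
Year 1: DB = ⌊$169,648 × 200%/9⌋ = $37,699; SL = ⌊$153,048/9⌋ = $17,005 → take DB $37,699. Book value $131,949.
Year 2: DB = ⌊$131,949 × 200%/9⌋ = $29,322; SL = ⌊$115,349/8⌋ = $14,418 → take DB $29,322. Book value $102,627.
Year 3: DB = ⌊$102,627 × 200%/9⌋ = $22,806; SL = ⌊$86,027/7⌋ = $12,289 → take DB $22,806. Book value $79,821.
Year 4: DB = ⌊$79,821 × 200%/9⌋ = $17,738; SL = ⌊$63,221/6⌋ = $10,536 → take DB $17,738. Book value $62,083.
Year 5: DB = ⌊$62,083 × 200%/9⌋ = $13,796; SL = ⌊$45,483/5⌋ = $9,096 → take DB $13,796. Book value $48,287.
Year 6: DB = ⌊$48,287 × 200%/9⌋ = $10,730; SL = ⌊$31,687/4⌋ = $7,921 → take DB $10,730. Book value $37,557.
Year 7: DB = ⌊$37,557 × 200%/9⌋ = $8,346; SL = ⌊$20,957/3⌋ = $6,985 → take DB $8,346. Book value $29,211.
Year 8: DB = ⌊$29,211 × 200%/9⌋ = $6,491; SL = ⌊$12,611/2⌋ = $6,305 → take DB $6,491. Book value $22,720.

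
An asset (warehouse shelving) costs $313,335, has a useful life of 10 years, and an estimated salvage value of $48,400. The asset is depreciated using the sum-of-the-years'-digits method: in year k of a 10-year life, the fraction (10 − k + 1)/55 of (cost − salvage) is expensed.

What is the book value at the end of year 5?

Depreciable base = $313,335 − $48,400 = $264,935.
Sum of the years' digits = 10+9+8+7+6+5+4+3+2+1 = 55.
Year 1: $264,935 × 10/55 = $48,170. Book value $265,165.
Year 2: $264,935 × 9/55 = $43,353. Book value $221,812.
Year 3: $264,935 × 8/55 = $38,536. Book value $183,276.
Year 4: $264,935 × 7/55 = $33,719. Book value $149,557.
Year 5: $264,935 × 6/55 = $28,902. Book value $120,655.

$120,655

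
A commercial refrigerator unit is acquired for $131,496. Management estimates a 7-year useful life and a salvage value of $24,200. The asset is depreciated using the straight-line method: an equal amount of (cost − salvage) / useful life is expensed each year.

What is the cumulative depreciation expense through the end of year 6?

Depreciable base = $131,496 − $24,200 = $107,296.
Annual expense = $107,296 / 7 = $15,328.
End of year 1: book value $116,168.
End of year 2: book value $100,840.
End of year 3: book value $85,512.
End of year 4: book value $70,184.
End of year 5: book value $54,856.
End of year 6: book value $39,528.
Accumulated through year 6 = $131,496 − $39,528 = $91,968.

$91,968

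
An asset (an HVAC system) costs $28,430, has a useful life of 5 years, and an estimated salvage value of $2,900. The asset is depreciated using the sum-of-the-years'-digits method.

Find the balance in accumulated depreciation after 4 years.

$23,828

Depreciable base = $28,430 − $2,900 = $25,530.
Sum of the years' digits = 5+4+3+2+1 = 15.
Year 1: $25,530 × 5/15 = $8,510. Book value $19,920.
Year 2: $25,530 × 4/15 = $6,808. Book value $13,112.
Year 3: $25,530 × 3/15 = $5,106. Book value $8,006.
Year 4: $25,530 × 2/15 = $3,404. Book value $4,602.
Accumulated through year 4 = $28,430 − $4,602 = $23,828.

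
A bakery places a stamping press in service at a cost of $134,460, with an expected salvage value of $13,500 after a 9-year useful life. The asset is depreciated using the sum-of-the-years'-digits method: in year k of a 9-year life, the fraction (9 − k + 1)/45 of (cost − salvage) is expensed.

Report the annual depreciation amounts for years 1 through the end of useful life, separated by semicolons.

$24,192; $21,504; $18,816; $16,128; $13,440; $10,752; $8,064; $5,376; $2,688

Depreciable base = $134,460 − $13,500 = $120,960.
Sum of the years' digits = 9+8+7+6+5+4+3+2+1 = 45.
Year 1: $120,960 × 9/45 = $24,192. Book value $110,268.
Year 2: $120,960 × 8/45 = $21,504. Book value $88,764.
Year 3: $120,960 × 7/45 = $18,816. Book value $69,948.
Year 4: $120,960 × 6/45 = $16,128. Book value $53,820.
Year 5: $120,960 × 5/45 = $13,440. Book value $40,380.
Year 6: $120,960 × 4/45 = $10,752. Book value $29,628.
Year 7: $120,960 × 3/45 = $8,064. Book value $21,564.
Year 8: $120,960 × 2/45 = $5,376. Book value $16,188.
Year 9: $120,960 × 1/45 = $2,688. Book value $13,500.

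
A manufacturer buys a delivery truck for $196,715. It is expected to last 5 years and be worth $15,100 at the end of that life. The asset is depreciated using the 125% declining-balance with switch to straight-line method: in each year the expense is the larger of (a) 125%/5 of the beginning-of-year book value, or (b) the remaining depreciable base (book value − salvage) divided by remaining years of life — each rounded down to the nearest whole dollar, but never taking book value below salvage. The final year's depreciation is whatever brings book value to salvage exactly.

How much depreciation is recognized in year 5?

$31,851

Depreciable base = $196,715 − $15,100 = $181,615.
Year 1: DB = ⌊$196,715 × 125%/5⌋ = $49,178; SL = ⌊$181,615/5⌋ = $36,323 → take DB $49,178. Book value $147,537.
Year 2: DB = ⌊$147,537 × 125%/5⌋ = $36,884; SL = ⌊$132,437/4⌋ = $33,109 → take DB $36,884. Book value $110,653.
Year 3: DB = ⌊$110,653 × 125%/5⌋ = $27,663; SL = ⌊$95,553/3⌋ = $31,851 → take SL $31,851. Book value $78,802.
Year 4: DB = ⌊$78,802 × 125%/5⌋ = $19,700; SL = ⌊$63,702/2⌋ = $31,851 → take SL $31,851. Book value $46,951.
Year 5 (final): $46,951 − $15,100 = $31,851. Book value $15,100.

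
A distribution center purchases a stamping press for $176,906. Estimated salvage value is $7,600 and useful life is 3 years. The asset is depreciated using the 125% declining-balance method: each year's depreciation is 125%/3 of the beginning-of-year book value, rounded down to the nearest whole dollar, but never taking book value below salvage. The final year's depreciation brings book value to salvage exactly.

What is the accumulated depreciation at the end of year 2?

Depreciable base = $176,906 − $7,600 = $169,306.
Year 1: ⌊$176,906 × 125%/3⌋ = $73,710. Book value $103,196.
Year 2: ⌊$103,196 × 125%/3⌋ = $42,998. Book value $60,198.
Accumulated through year 2 = $176,906 − $60,198 = $116,708.

$116,708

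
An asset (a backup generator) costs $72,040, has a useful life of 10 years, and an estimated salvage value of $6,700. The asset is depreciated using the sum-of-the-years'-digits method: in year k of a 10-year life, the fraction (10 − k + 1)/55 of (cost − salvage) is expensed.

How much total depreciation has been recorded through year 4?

$40,392

Depreciable base = $72,040 − $6,700 = $65,340.
Sum of the years' digits = 10+9+8+7+6+5+4+3+2+1 = 55.
Year 1: $65,340 × 10/55 = $11,880. Book value $60,160.
Year 2: $65,340 × 9/55 = $10,692. Book value $49,468.
Year 3: $65,340 × 8/55 = $9,504. Book value $39,964.
Year 4: $65,340 × 7/55 = $8,316. Book value $31,648.
Accumulated through year 4 = $72,040 − $31,648 = $40,392.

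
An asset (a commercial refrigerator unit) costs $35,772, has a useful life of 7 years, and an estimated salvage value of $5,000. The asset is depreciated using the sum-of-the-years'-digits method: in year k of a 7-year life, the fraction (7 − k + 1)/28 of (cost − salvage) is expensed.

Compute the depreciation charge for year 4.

Depreciable base = $35,772 − $5,000 = $30,772.
Sum of the years' digits = 7+6+5+4+3+2+1 = 28.
Year 1: $30,772 × 7/28 = $7,693. Book value $28,079.
Year 2: $30,772 × 6/28 = $6,594. Book value $21,485.
Year 3: $30,772 × 5/28 = $5,495. Book value $15,990.
Year 4: $30,772 × 4/28 = $4,396. Book value $11,594.

$4,396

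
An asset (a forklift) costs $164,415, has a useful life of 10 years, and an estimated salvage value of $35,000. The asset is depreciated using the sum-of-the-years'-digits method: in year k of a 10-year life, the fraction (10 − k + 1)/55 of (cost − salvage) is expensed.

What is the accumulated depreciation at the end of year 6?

$105,885

Depreciable base = $164,415 − $35,000 = $129,415.
Sum of the years' digits = 10+9+8+7+6+5+4+3+2+1 = 55.
Year 1: $129,415 × 10/55 = $23,530. Book value $140,885.
Year 2: $129,415 × 9/55 = $21,177. Book value $119,708.
Year 3: $129,415 × 8/55 = $18,824. Book value $100,884.
Year 4: $129,415 × 7/55 = $16,471. Book value $84,413.
Year 5: $129,415 × 6/55 = $14,118. Book value $70,295.
Year 6: $129,415 × 5/55 = $11,765. Book value $58,530.
Accumulated through year 6 = $164,415 − $58,530 = $105,885.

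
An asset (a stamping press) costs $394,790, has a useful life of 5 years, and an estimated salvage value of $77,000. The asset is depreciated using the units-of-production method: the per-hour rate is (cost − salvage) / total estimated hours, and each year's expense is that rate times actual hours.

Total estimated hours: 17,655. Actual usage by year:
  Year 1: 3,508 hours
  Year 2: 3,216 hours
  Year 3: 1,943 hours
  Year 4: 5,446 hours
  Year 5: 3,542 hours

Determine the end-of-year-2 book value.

$273,758

Depreciable base = $394,790 − $77,000 = $317,790.
Rate = $317,790 / 17,655 hours = $18 per hour.
Year 1: 3,508 × $18 = $63,144. Book value $331,646.
Year 2: 3,216 × $18 = $57,888. Book value $273,758.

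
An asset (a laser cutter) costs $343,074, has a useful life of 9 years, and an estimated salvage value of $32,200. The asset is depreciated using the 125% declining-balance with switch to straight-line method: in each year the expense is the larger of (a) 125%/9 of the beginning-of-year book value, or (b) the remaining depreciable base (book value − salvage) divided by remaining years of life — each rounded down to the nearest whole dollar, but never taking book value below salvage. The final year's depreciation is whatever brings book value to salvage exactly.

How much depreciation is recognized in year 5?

$31,143

Depreciable base = $343,074 − $32,200 = $310,874.
Year 1: DB = ⌊$343,074 × 125%/9⌋ = $47,649; SL = ⌊$310,874/9⌋ = $34,541 → take DB $47,649. Book value $295,425.
Year 2: DB = ⌊$295,425 × 125%/9⌋ = $41,031; SL = ⌊$263,225/8⌋ = $32,903 → take DB $41,031. Book value $254,394.
Year 3: DB = ⌊$254,394 × 125%/9⌋ = $35,332; SL = ⌊$222,194/7⌋ = $31,742 → take DB $35,332. Book value $219,062.
Year 4: DB = ⌊$219,062 × 125%/9⌋ = $30,425; SL = ⌊$186,862/6⌋ = $31,143 → take SL $31,143. Book value $187,919.
Year 5: DB = ⌊$187,919 × 125%/9⌋ = $26,099; SL = ⌊$155,719/5⌋ = $31,143 → take SL $31,143. Book value $156,776.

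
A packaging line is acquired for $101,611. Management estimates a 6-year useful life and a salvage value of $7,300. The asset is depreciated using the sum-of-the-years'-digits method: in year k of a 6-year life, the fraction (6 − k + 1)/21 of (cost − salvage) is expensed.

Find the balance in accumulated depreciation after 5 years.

Depreciable base = $101,611 − $7,300 = $94,311.
Sum of the years' digits = 6+5+4+3+2+1 = 21.
Year 1: $94,311 × 6/21 = $26,946. Book value $74,665.
Year 2: $94,311 × 5/21 = $22,455. Book value $52,210.
Year 3: $94,311 × 4/21 = $17,964. Book value $34,246.
Year 4: $94,311 × 3/21 = $13,473. Book value $20,773.
Year 5: $94,311 × 2/21 = $8,982. Book value $11,791.
Accumulated through year 5 = $101,611 − $11,791 = $89,820.

$89,820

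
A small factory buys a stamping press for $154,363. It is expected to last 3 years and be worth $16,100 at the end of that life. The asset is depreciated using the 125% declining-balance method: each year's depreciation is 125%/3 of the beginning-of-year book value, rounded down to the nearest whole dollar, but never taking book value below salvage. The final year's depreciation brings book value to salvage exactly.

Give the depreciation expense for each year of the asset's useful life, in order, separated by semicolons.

$64,317; $37,519; $36,427

Depreciable base = $154,363 − $16,100 = $138,263.
Year 1: ⌊$154,363 × 125%/3⌋ = $64,317. Book value $90,046.
Year 2: ⌊$90,046 × 125%/3⌋ = $37,519. Book value $52,527.
Year 3 (final): $52,527 − $16,100 = $36,427. Book value $16,100.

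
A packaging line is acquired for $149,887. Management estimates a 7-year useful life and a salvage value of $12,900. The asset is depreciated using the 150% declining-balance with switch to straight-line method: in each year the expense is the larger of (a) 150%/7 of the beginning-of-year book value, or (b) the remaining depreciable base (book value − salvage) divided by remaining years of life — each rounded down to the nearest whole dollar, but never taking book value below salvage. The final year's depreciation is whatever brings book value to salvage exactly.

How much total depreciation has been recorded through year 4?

$92,761

Depreciable base = $149,887 − $12,900 = $136,987.
Year 1: DB = ⌊$149,887 × 150%/7⌋ = $32,118; SL = ⌊$136,987/7⌋ = $19,569 → take DB $32,118. Book value $117,769.
Year 2: DB = ⌊$117,769 × 150%/7⌋ = $25,236; SL = ⌊$104,869/6⌋ = $17,478 → take DB $25,236. Book value $92,533.
Year 3: DB = ⌊$92,533 × 150%/7⌋ = $19,828; SL = ⌊$79,633/5⌋ = $15,926 → take DB $19,828. Book value $72,705.
Year 4: DB = ⌊$72,705 × 150%/7⌋ = $15,579; SL = ⌊$59,805/4⌋ = $14,951 → take DB $15,579. Book value $57,126.
Accumulated through year 4 = $149,887 − $57,126 = $92,761.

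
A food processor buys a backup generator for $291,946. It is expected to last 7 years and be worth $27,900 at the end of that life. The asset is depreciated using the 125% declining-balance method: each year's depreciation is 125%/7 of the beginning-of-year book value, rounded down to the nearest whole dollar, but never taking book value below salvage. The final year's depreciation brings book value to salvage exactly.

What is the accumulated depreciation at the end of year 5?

Depreciable base = $291,946 − $27,900 = $264,046.
Year 1: ⌊$291,946 × 125%/7⌋ = $52,133. Book value $239,813.
Year 2: ⌊$239,813 × 125%/7⌋ = $42,823. Book value $196,990.
Year 3: ⌊$196,990 × 125%/7⌋ = $35,176. Book value $161,814.
Year 4: ⌊$161,814 × 125%/7⌋ = $28,895. Book value $132,919.
Year 5: ⌊$132,919 × 125%/7⌋ = $23,735. Book value $109,184.
Accumulated through year 5 = $291,946 − $109,184 = $182,762.

$182,762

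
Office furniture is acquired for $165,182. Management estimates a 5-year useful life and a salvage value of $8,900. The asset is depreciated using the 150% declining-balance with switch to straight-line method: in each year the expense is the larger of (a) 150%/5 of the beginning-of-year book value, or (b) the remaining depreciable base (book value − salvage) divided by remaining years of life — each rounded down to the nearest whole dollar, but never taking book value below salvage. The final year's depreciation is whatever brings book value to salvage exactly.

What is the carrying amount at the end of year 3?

Depreciable base = $165,182 − $8,900 = $156,282.
Year 1: DB = ⌊$165,182 × 150%/5⌋ = $49,554; SL = ⌊$156,282/5⌋ = $31,256 → take DB $49,554. Book value $115,628.
Year 2: DB = ⌊$115,628 × 150%/5⌋ = $34,688; SL = ⌊$106,728/4⌋ = $26,682 → take DB $34,688. Book value $80,940.
Year 3: DB = ⌊$80,940 × 150%/5⌋ = $24,282; SL = ⌊$72,040/3⌋ = $24,013 → take DB $24,282. Book value $56,658.

$56,658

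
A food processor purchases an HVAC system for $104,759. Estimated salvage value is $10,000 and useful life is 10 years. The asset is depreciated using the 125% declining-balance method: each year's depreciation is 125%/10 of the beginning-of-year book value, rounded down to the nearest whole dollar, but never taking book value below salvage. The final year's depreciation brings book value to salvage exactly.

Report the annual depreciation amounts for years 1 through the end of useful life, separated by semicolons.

$13,094; $11,458; $10,025; $8,772; $7,676; $6,716; $5,877; $5,142; $4,499; $21,500

Depreciable base = $104,759 − $10,000 = $94,759.
Year 1: ⌊$104,759 × 125%/10⌋ = $13,094. Book value $91,665.
Year 2: ⌊$91,665 × 125%/10⌋ = $11,458. Book value $80,207.
Year 3: ⌊$80,207 × 125%/10⌋ = $10,025. Book value $70,182.
Year 4: ⌊$70,182 × 125%/10⌋ = $8,772. Book value $61,410.
Year 5: ⌊$61,410 × 125%/10⌋ = $7,676. Book value $53,734.
Year 6: ⌊$53,734 × 125%/10⌋ = $6,716. Book value $47,018.
Year 7: ⌊$47,018 × 125%/10⌋ = $5,877. Book value $41,141.
Year 8: ⌊$41,141 × 125%/10⌋ = $5,142. Book value $35,999.
Year 9: ⌊$35,999 × 125%/10⌋ = $4,499. Book value $31,500.
Year 10 (final): $31,500 − $10,000 = $21,500. Book value $10,000.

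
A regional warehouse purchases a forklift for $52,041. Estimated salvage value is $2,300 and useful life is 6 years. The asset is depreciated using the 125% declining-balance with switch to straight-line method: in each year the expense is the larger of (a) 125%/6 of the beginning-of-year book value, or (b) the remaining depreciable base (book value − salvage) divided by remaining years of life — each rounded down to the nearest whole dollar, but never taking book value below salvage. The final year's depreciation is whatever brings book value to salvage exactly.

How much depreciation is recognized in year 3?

Depreciable base = $52,041 − $2,300 = $49,741.
Year 1: DB = ⌊$52,041 × 125%/6⌋ = $10,841; SL = ⌊$49,741/6⌋ = $8,290 → take DB $10,841. Book value $41,200.
Year 2: DB = ⌊$41,200 × 125%/6⌋ = $8,583; SL = ⌊$38,900/5⌋ = $7,780 → take DB $8,583. Book value $32,617.
Year 3: DB = ⌊$32,617 × 125%/6⌋ = $6,795; SL = ⌊$30,317/4⌋ = $7,579 → take SL $7,579. Book value $25,038.

$7,579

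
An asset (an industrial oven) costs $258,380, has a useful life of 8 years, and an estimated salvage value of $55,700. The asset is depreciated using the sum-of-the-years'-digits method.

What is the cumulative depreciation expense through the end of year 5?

Depreciable base = $258,380 − $55,700 = $202,680.
Sum of the years' digits = 8+7+6+5+4+3+2+1 = 36.
Year 1: $202,680 × 8/36 = $45,040. Book value $213,340.
Year 2: $202,680 × 7/36 = $39,410. Book value $173,930.
Year 3: $202,680 × 6/36 = $33,780. Book value $140,150.
Year 4: $202,680 × 5/36 = $28,150. Book value $112,000.
Year 5: $202,680 × 4/36 = $22,520. Book value $89,480.
Accumulated through year 5 = $258,380 − $89,480 = $168,900.

$168,900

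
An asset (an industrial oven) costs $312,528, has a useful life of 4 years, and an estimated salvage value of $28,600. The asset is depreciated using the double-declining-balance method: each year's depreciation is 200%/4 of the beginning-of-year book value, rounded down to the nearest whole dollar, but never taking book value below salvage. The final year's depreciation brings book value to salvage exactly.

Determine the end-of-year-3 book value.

Depreciable base = $312,528 − $28,600 = $283,928.
Year 1: ⌊$312,528 × 200%/4⌋ = $156,264. Book value $156,264.
Year 2: ⌊$156,264 × 200%/4⌋ = $78,132. Book value $78,132.
Year 3: ⌊$78,132 × 200%/4⌋ = $39,066. Book value $39,066.

$39,066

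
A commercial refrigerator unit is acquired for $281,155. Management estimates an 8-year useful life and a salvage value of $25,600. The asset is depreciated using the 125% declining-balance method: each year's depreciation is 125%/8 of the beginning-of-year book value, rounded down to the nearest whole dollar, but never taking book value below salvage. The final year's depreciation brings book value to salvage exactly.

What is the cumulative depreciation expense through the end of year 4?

$138,658

Depreciable base = $281,155 − $25,600 = $255,555.
Year 1: ⌊$281,155 × 125%/8⌋ = $43,930. Book value $237,225.
Year 2: ⌊$237,225 × 125%/8⌋ = $37,066. Book value $200,159.
Year 3: ⌊$200,159 × 125%/8⌋ = $31,274. Book value $168,885.
Year 4: ⌊$168,885 × 125%/8⌋ = $26,388. Book value $142,497.
Accumulated through year 4 = $281,155 − $142,497 = $138,658.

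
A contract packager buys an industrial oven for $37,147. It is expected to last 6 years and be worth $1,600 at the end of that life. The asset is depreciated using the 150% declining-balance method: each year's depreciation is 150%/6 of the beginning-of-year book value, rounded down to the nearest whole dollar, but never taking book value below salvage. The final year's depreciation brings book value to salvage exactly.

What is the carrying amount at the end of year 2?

$20,896

Depreciable base = $37,147 − $1,600 = $35,547.
Year 1: ⌊$37,147 × 150%/6⌋ = $9,286. Book value $27,861.
Year 2: ⌊$27,861 × 150%/6⌋ = $6,965. Book value $20,896.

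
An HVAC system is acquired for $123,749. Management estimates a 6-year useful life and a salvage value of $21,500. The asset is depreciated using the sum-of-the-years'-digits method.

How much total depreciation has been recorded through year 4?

$87,642

Depreciable base = $123,749 − $21,500 = $102,249.
Sum of the years' digits = 6+5+4+3+2+1 = 21.
Year 1: $102,249 × 6/21 = $29,214. Book value $94,535.
Year 2: $102,249 × 5/21 = $24,345. Book value $70,190.
Year 3: $102,249 × 4/21 = $19,476. Book value $50,714.
Year 4: $102,249 × 3/21 = $14,607. Book value $36,107.
Accumulated through year 4 = $123,749 − $36,107 = $87,642.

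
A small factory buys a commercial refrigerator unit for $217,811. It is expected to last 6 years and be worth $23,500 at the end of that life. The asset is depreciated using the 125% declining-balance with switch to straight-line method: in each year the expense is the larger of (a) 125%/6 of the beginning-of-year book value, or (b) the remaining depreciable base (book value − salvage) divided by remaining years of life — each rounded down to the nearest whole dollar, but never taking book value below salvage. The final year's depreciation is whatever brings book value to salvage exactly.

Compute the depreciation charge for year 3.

$28,439

Depreciable base = $217,811 − $23,500 = $194,311.
Year 1: DB = ⌊$217,811 × 125%/6⌋ = $45,377; SL = ⌊$194,311/6⌋ = $32,385 → take DB $45,377. Book value $172,434.
Year 2: DB = ⌊$172,434 × 125%/6⌋ = $35,923; SL = ⌊$148,934/5⌋ = $29,786 → take DB $35,923. Book value $136,511.
Year 3: DB = ⌊$136,511 × 125%/6⌋ = $28,439; SL = ⌊$113,011/4⌋ = $28,252 → take DB $28,439. Book value $108,072.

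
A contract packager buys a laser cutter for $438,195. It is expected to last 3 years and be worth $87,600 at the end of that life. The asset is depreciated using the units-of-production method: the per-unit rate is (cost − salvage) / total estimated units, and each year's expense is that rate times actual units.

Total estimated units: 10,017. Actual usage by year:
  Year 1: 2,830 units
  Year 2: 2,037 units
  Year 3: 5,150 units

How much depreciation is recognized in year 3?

$180,250

Depreciable base = $438,195 − $87,600 = $350,595.
Rate = $350,595 / 10,017 units = $35 per unit.
Year 1: 2,830 × $35 = $99,050. Book value $339,145.
Year 2: 2,037 × $35 = $71,295. Book value $267,850.
Year 3: 5,150 × $35 = $180,250. Book value $87,600.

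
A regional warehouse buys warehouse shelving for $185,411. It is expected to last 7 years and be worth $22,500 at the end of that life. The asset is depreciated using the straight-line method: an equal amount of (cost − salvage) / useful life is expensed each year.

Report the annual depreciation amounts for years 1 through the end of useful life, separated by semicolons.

Depreciable base = $185,411 − $22,500 = $162,911.
Annual expense = $162,911 / 7 = $23,273.
End of year 1: book value $162,138.
End of year 2: book value $138,865.
End of year 3: book value $115,592.
End of year 4: book value $92,319.
End of year 5: book value $69,046.
End of year 6: book value $45,773.
End of year 7: book value $22,500.

$23,273; $23,273; $23,273; $23,273; $23,273; $23,273; $23,273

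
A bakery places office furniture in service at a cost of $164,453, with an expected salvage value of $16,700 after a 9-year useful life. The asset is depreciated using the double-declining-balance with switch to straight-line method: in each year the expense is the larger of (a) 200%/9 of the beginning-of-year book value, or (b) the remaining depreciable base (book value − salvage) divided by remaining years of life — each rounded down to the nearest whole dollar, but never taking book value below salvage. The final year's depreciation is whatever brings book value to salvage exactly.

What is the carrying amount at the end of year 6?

Depreciable base = $164,453 − $16,700 = $147,753.
Year 1: DB = ⌊$164,453 × 200%/9⌋ = $36,545; SL = ⌊$147,753/9⌋ = $16,417 → take DB $36,545. Book value $127,908.
Year 2: DB = ⌊$127,908 × 200%/9⌋ = $28,424; SL = ⌊$111,208/8⌋ = $13,901 → take DB $28,424. Book value $99,484.
Year 3: DB = ⌊$99,484 × 200%/9⌋ = $22,107; SL = ⌊$82,784/7⌋ = $11,826 → take DB $22,107. Book value $77,377.
Year 4: DB = ⌊$77,377 × 200%/9⌋ = $17,194; SL = ⌊$60,677/6⌋ = $10,112 → take DB $17,194. Book value $60,183.
Year 5: DB = ⌊$60,183 × 200%/9⌋ = $13,374; SL = ⌊$43,483/5⌋ = $8,696 → take DB $13,374. Book value $46,809.
Year 6: DB = ⌊$46,809 × 200%/9⌋ = $10,402; SL = ⌊$30,109/4⌋ = $7,527 → take DB $10,402. Book value $36,407.

$36,407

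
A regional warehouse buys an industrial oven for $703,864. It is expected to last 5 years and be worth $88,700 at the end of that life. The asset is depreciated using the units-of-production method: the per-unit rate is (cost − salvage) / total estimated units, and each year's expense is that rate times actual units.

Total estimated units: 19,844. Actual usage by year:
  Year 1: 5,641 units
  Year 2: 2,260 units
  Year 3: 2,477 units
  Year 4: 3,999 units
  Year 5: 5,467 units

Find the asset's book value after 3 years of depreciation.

Depreciable base = $703,864 − $88,700 = $615,164.
Rate = $615,164 / 19,844 units = $31 per unit.
Year 1: 5,641 × $31 = $174,871. Book value $528,993.
Year 2: 2,260 × $31 = $70,060. Book value $458,933.
Year 3: 2,477 × $31 = $76,787. Book value $382,146.

$382,146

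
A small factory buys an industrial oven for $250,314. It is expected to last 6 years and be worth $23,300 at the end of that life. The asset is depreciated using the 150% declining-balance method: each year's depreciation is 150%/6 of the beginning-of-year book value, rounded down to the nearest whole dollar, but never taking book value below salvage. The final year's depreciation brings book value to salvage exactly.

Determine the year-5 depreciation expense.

$19,800

Depreciable base = $250,314 − $23,300 = $227,014.
Year 1: ⌊$250,314 × 150%/6⌋ = $62,578. Book value $187,736.
Year 2: ⌊$187,736 × 150%/6⌋ = $46,934. Book value $140,802.
Year 3: ⌊$140,802 × 150%/6⌋ = $35,200. Book value $105,602.
Year 4: ⌊$105,602 × 150%/6⌋ = $26,400. Book value $79,202.
Year 5: ⌊$79,202 × 150%/6⌋ = $19,800. Book value $59,402.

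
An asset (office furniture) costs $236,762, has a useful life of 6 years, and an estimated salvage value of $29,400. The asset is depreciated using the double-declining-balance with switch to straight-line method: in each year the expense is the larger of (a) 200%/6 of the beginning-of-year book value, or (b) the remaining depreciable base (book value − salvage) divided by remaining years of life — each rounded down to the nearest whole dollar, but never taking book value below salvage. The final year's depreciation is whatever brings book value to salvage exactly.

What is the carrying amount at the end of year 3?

Depreciable base = $236,762 − $29,400 = $207,362.
Year 1: DB = ⌊$236,762 × 200%/6⌋ = $78,920; SL = ⌊$207,362/6⌋ = $34,560 → take DB $78,920. Book value $157,842.
Year 2: DB = ⌊$157,842 × 200%/6⌋ = $52,614; SL = ⌊$128,442/5⌋ = $25,688 → take DB $52,614. Book value $105,228.
Year 3: DB = ⌊$105,228 × 200%/6⌋ = $35,076; SL = ⌊$75,828/4⌋ = $18,957 → take DB $35,076. Book value $70,152.

$70,152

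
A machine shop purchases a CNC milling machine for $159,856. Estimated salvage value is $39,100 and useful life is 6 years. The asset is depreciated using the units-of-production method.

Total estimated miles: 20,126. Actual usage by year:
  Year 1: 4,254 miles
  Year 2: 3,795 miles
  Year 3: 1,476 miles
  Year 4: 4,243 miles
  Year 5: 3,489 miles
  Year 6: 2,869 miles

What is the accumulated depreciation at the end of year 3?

Depreciable base = $159,856 − $39,100 = $120,756.
Rate = $120,756 / 20,126 miles = $6 per mile.
Year 1: 4,254 × $6 = $25,524. Book value $134,332.
Year 2: 3,795 × $6 = $22,770. Book value $111,562.
Year 3: 1,476 × $6 = $8,856. Book value $102,706.
Accumulated through year 3 = $159,856 − $102,706 = $57,150.

$57,150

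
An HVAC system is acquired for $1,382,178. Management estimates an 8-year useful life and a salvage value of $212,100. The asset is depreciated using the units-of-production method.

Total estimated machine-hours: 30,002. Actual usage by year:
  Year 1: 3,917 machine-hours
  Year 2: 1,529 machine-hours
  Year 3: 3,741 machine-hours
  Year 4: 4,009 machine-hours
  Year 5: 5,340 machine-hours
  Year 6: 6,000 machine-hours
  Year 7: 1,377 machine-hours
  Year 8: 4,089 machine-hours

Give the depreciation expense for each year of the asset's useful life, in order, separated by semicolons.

$152,763; $59,631; $145,899; $156,351; $208,260; $234,000; $53,703; $159,471

Depreciable base = $1,382,178 − $212,100 = $1,170,078.
Rate = $1,170,078 / 30,002 machine-hours = $39 per machine-hour.
Year 1: 3,917 × $39 = $152,763. Book value $1,229,415.
Year 2: 1,529 × $39 = $59,631. Book value $1,169,784.
Year 3: 3,741 × $39 = $145,899. Book value $1,023,885.
Year 4: 4,009 × $39 = $156,351. Book value $867,534.
Year 5: 5,340 × $39 = $208,260. Book value $659,274.
Year 6: 6,000 × $39 = $234,000. Book value $425,274.
Year 7: 1,377 × $39 = $53,703. Book value $371,571.
Year 8: 4,089 × $39 = $159,471. Book value $212,100.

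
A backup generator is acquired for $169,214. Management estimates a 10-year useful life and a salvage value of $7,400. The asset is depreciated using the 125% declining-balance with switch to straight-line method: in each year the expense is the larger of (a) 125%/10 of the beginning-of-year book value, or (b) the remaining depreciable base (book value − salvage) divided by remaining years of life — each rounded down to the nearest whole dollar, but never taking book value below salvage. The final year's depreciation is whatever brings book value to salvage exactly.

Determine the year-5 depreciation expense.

$15,137

Depreciable base = $169,214 − $7,400 = $161,814.
Year 1: DB = ⌊$169,214 × 125%/10⌋ = $21,151; SL = ⌊$161,814/10⌋ = $16,181 → take DB $21,151. Book value $148,063.
Year 2: DB = ⌊$148,063 × 125%/10⌋ = $18,507; SL = ⌊$140,663/9⌋ = $15,629 → take DB $18,507. Book value $129,556.
Year 3: DB = ⌊$129,556 × 125%/10⌋ = $16,194; SL = ⌊$122,156/8⌋ = $15,269 → take DB $16,194. Book value $113,362.
Year 4: DB = ⌊$113,362 × 125%/10⌋ = $14,170; SL = ⌊$105,962/7⌋ = $15,137 → take SL $15,137. Book value $98,225.
Year 5: DB = ⌊$98,225 × 125%/10⌋ = $12,278; SL = ⌊$90,825/6⌋ = $15,137 → take SL $15,137. Book value $83,088.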